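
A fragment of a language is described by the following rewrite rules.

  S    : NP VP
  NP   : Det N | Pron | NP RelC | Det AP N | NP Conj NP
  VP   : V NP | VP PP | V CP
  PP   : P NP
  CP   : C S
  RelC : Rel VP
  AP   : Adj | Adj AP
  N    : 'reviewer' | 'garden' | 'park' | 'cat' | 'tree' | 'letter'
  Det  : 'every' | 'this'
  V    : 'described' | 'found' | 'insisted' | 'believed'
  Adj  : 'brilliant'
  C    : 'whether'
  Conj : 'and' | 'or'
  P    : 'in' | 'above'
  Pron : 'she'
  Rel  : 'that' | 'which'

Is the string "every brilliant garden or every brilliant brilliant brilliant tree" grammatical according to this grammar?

Ungrammatical

For S → NP VP, the only prefix that parses as NP is 'every brilliant garden', but the remainder 'or every brilliant brilliant brilliant tree' is not a VP under these rules.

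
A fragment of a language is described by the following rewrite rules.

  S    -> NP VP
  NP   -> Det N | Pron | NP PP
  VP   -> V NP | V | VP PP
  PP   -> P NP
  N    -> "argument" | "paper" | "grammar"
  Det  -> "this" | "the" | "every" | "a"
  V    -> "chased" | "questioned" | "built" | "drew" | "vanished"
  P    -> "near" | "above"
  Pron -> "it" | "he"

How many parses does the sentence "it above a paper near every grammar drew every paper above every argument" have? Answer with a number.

4

Two of the 4 distinct bracketings:
[S [NP [NP [Pron it]] [PP [P above] [NP [NP [Det a] [N paper]] [PP [P near] [NP [Det every] [N grammar]]]]]] [VP [V drew] [NP [NP [Det every] [N paper]] [PP [P above] [NP [Det every] [N argument]]]]]]
[S [NP [NP [Pron it]] [PP [P above] [NP [NP [Det a] [N paper]] [PP [P near] [NP [Det every] [N grammar]]]]]] [VP [VP [V drew] [NP [Det every] [N paper]]] [PP [P above] [NP [Det every] [N argument]]]]]
The difference turns on whether VP → VP PP is used at the relevant span, versus an alternative expansion of VP.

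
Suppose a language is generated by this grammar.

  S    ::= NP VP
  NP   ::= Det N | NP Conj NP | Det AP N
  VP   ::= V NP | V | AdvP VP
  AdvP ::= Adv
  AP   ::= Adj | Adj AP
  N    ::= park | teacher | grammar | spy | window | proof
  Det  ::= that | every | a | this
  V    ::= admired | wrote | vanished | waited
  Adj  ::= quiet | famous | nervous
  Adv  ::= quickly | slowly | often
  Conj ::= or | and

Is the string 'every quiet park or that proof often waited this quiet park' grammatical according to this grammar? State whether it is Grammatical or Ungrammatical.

Grammatical

[S [NP [NP [Det every] [AP [Adj quiet]] [N park]] [Conj or] [NP [Det that] [N proof]]] [VP [AdvP [Adv often]] [VP [V waited] [NP [Det this] [AP [Adj quiet]] [N park]]]]]
Each bracket corresponds to one application of a listed rule, so the string is derivable from S.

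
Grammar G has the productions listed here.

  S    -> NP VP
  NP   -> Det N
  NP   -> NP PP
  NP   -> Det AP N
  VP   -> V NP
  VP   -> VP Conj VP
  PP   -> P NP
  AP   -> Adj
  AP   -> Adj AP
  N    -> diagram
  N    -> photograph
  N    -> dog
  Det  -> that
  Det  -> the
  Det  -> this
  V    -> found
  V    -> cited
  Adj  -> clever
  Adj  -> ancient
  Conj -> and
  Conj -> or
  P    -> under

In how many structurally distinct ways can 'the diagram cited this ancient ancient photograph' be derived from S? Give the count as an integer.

[S [NP [Det the] [N diagram]] [VP [V cited] [NP [Det this] [AP [Adj ancient] [AP [Adj ancient]]] [N photograph]]]]
No rule offers an alternative attachment or grouping for any span, so this is the only derivation.

1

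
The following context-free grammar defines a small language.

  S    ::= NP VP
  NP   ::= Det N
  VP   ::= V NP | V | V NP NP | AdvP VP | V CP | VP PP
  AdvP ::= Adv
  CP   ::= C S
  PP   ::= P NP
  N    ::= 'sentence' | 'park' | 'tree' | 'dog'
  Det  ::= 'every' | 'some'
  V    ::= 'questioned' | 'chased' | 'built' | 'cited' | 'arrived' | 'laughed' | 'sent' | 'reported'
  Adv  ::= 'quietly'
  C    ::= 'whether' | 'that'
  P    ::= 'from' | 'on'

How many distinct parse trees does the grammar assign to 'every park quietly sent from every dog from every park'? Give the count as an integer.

3

Two of the 3 distinct bracketings:
[S [NP [Det every] [N park]] [VP [AdvP [Adv quietly]] [VP [VP [VP [V sent]] [PP [P from] [NP [Det every] [N dog]]]] [PP [P from] [NP [Det every] [N park]]]]]]
[S [NP [Det every] [N park]] [VP [VP [AdvP [Adv quietly]] [VP [VP [V sent]] [PP [P from] [NP [Det every] [N dog]]]]] [PP [P from] [NP [Det every] [N park]]]]]
The trees differ in how a recursive rule is bracketed over the same span.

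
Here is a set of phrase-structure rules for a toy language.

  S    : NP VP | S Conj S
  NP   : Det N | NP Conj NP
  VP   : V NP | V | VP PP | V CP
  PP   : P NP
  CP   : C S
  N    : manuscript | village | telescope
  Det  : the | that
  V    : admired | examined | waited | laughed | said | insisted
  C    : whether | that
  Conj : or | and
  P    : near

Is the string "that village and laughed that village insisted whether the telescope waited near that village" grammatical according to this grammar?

Ungrammatical

A Conj word can never sit immediately before a V word in any string this grammar generates, so the substring 'and laughed' rules out a derivation.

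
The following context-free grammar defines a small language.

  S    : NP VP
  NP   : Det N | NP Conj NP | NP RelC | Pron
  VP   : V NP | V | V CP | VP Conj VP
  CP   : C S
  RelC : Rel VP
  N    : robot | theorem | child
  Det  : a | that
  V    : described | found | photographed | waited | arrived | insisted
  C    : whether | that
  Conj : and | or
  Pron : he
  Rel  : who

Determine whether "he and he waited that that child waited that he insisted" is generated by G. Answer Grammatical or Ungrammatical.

Grammatical

S
  NP
    NP
      Pron: he
    Conj: and
    NP
      Pron: he
  VP
    V: waited
    CP
      C: that
      S
        NP
          Det: that
          N: child
        VP
          V: waited
          CP
            C: that
            S
              NP
                Pron: he
              VP
                V: insisted
The bracketing above is licensed at every node by one of the given productions, with S at the root.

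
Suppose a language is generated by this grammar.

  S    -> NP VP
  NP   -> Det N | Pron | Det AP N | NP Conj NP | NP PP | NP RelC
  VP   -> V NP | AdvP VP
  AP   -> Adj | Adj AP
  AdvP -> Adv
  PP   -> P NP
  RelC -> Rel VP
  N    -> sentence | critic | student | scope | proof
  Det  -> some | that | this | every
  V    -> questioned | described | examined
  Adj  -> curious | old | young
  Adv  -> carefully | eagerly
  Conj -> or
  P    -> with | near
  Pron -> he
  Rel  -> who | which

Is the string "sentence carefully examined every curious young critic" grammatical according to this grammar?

Ungrammatical

For S → NP VP, no prefix of the string parses as an NP.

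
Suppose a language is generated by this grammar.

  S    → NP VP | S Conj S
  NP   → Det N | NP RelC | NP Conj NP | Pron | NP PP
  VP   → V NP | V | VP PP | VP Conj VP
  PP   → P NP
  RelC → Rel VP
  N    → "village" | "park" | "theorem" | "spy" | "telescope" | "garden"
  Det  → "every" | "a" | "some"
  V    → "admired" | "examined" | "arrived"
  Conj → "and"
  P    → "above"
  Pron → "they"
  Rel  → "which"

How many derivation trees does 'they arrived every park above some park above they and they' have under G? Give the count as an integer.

Two of the 9 distinct bracketings:
[S [NP [Pron they]] [VP [V arrived] [NP [NP [NP [Det every] [N park]] [PP [P above] [NP [NP [Det some] [N park]] [PP [P above] [NP [Pron they]]]]]] [Conj and] [NP [Pron they]]]]]
[S [NP [Pron they]] [VP [V arrived] [NP [NP [NP [NP [Det every] [N park]] [PP [P above] [NP [Det some] [N park]]]] [PP [P above] [NP [Pron they]]]] [Conj and] [NP [Pron they]]]]]
The trees differ in how a recursive rule is bracketed over the same span.

9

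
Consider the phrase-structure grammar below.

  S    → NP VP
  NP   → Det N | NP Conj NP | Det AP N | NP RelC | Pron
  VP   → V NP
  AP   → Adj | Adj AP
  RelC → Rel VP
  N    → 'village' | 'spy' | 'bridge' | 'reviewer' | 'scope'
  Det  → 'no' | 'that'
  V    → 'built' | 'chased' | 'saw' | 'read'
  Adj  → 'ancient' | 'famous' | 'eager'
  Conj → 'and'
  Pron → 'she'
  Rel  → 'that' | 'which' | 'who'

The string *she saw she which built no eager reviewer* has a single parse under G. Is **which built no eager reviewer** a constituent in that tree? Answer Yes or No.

[S [NP [Pron she]] [VP [V saw] [NP [NP [Pron she]] [RelC [Rel which] [VP [V built] [NP [Det no] [AP [Adj eager]] [N reviewer]]]]]]]
The words 'which built no eager reviewer' are exhaustively dominated by a single RelC node (built by RelC → Rel VP), so they form a constituent.

Yes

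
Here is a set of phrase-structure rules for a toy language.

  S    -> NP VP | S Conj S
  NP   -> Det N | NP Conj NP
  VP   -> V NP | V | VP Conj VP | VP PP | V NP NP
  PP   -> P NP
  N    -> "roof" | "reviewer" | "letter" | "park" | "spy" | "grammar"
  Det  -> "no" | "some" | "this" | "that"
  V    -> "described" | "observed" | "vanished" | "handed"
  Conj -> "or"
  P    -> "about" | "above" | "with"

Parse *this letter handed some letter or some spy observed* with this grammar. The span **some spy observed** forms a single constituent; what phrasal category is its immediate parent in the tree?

S

[S [S [NP [Det this] [N letter]] [VP [V handed] [NP [Det some] [N letter]]]] [Conj or] [S [NP [Det some] [N spy]] [VP [V observed]]]]
The span 'some spy observed' is the S node built by S → NP VP.
Its mother is the S built by S → S Conj S.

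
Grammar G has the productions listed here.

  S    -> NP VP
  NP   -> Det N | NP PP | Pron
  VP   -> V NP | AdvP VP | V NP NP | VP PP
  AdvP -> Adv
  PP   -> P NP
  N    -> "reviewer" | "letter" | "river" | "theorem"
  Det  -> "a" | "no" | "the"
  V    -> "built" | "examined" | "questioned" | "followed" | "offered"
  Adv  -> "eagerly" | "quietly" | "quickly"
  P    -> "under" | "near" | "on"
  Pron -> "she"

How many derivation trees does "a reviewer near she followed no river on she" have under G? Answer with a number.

2

The two bracketings:
[S [NP [NP [Det a] [N reviewer]] [PP [P near] [NP [Pron she]]]] [VP [V followed] [NP [NP [Det no] [N river]] [PP [P on] [NP [Pron she]]]]]]
[S [NP [NP [Det a] [N reviewer]] [PP [P near] [NP [Pron she]]]] [VP [VP [V followed] [NP [Det no] [N river]]] [PP [P on] [NP [Pron she]]]]]
The difference turns on whether VP → VP PP is used at the relevant span, versus an alternative expansion of VP.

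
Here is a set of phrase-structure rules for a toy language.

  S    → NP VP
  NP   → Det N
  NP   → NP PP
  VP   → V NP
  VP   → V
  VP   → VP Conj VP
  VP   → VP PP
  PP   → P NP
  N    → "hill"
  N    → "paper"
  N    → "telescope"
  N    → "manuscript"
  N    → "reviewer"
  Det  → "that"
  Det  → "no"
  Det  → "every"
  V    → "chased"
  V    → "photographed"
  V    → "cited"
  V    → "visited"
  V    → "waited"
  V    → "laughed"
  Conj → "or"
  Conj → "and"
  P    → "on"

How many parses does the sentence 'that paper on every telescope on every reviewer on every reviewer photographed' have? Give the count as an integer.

5

Two of the 5 distinct bracketings:
[S [NP [NP [Det that] [N paper]] [PP [P on] [NP [NP [Det every] [N telescope]] [PP [P on] [NP [NP [Det every] [N reviewer]] [PP [P on] [NP [Det every] [N reviewer]]]]]]]] [VP [V photographed]]]
[S [NP [NP [Det that] [N paper]] [PP [P on] [NP [NP [NP [Det every] [N telescope]] [PP [P on] [NP [Det every] [N reviewer]]]] [PP [P on] [NP [Det every] [N reviewer]]]]]] [VP [V photographed]]]
The trees differ in how a recursive rule is bracketed over the same span.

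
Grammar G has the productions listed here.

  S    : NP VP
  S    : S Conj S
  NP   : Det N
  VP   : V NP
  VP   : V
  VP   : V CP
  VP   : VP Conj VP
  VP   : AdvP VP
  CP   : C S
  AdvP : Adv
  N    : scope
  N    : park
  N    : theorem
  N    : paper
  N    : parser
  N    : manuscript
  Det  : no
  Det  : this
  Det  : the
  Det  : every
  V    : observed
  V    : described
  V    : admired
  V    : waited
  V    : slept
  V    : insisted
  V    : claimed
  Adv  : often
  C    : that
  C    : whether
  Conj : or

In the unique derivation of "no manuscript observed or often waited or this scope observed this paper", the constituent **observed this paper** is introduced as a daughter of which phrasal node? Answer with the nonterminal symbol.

S

[S [S [NP [Det no] [N manuscript]] [VP [VP [V observed]] [Conj or] [VP [AdvP [Adv often]] [VP [V waited]]]]] [Conj or] [S [NP [Det this] [N scope]] [VP [V observed] [NP [Det this] [N paper]]]]]
The span 'observed this paper' is the VP node built by VP → V NP.
Its mother is the S built by S → NP VP.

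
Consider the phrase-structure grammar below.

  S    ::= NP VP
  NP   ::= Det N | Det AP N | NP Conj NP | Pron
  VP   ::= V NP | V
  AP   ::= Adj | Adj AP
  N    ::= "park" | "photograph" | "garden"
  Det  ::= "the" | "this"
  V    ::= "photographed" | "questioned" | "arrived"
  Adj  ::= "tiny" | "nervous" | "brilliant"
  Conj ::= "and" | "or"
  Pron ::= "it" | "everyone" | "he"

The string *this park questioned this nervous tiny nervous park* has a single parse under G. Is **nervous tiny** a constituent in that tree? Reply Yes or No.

[S [NP [Det this] [N park]] [VP [V questioned] [NP [Det this] [AP [Adj nervous] [AP [Adj tiny] [AP [Adj nervous]]]] [N park]]]]
The smallest constituent containing 'nervous tiny' is the AP spanning 'nervous tiny nervous'; no single node in the tree dominates exactly the given words.

No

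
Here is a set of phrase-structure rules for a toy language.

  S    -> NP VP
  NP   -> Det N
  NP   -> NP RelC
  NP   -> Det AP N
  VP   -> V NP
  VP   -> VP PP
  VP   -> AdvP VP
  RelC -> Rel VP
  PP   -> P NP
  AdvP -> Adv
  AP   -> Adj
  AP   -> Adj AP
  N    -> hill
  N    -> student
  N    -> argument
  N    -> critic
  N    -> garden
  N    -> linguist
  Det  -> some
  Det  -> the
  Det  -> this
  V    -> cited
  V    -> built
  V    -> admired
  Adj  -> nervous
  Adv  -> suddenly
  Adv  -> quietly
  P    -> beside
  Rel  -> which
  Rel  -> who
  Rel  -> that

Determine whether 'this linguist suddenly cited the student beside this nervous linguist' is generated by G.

Grammatical

[S [NP [Det this] [N linguist]] [VP [VP [AdvP [Adv suddenly]] [VP [V cited] [NP [Det the] [N student]]]] [PP [P beside] [NP [Det this] [AP [Adj nervous]] [N linguist]]]]]
Each bracket corresponds to one application of a listed rule, so the string is derivable from S.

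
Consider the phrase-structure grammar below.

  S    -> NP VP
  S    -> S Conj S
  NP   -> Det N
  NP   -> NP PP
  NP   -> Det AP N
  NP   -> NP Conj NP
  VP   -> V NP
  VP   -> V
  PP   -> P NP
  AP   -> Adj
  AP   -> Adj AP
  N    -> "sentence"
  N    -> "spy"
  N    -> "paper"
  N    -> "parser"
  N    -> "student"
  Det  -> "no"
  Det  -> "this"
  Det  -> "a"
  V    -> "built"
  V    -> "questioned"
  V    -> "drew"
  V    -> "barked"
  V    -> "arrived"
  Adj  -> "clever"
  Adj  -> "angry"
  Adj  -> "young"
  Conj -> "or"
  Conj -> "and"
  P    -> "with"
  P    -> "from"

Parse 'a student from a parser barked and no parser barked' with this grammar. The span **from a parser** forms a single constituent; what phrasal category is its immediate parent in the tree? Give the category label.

NP

S
  S
    NP
      NP
        Det: a
        N: student
      PP
        P: from
        NP
          Det: a
          N: parser
    VP
      V: barked
  Conj: and
  S
    NP
      Det: no
      N: parser
    VP
      V: barked
The span 'from a parser' is the PP node built by PP → P NP.
Its mother is the NP built by NP → NP PP.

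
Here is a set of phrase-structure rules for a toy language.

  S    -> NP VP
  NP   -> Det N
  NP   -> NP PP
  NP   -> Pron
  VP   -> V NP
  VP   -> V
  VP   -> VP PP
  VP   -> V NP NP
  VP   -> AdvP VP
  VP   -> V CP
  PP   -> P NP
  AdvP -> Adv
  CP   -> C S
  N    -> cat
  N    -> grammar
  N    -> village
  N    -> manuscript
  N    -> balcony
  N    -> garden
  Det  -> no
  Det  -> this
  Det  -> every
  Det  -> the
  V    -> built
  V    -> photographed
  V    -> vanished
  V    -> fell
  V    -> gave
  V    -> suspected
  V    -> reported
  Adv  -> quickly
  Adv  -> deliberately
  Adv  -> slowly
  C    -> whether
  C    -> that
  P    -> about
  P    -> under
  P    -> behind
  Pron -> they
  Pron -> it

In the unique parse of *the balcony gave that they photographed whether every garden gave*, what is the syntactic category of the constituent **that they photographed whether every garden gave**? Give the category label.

[S [NP [Det the] [N balcony]] [VP [V gave] [CP [C that] [S [NP [Pron they]] [VP [V photographed] [CP [C whether] [S [NP [Det every] [N garden]] [VP [V gave]]]]]]]]]
The span 'that they photographed whether every garden gave' is the CP node built by CP → C S.

CP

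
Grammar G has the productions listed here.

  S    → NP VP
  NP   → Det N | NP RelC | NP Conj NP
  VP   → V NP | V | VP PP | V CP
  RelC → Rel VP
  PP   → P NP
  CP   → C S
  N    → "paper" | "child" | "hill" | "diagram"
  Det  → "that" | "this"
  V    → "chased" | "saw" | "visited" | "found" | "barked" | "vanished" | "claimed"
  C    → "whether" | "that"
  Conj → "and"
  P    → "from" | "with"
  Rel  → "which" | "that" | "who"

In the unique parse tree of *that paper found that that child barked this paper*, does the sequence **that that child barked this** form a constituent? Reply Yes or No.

No

[S [NP [Det that] [N paper]] [VP [V found] [CP [C that] [S [NP [Det that] [N child]] [VP [V barked] [NP [Det this] [N paper]]]]]]]
The smallest constituent containing 'that that child barked this' is the CP spanning 'that that child barked this paper'; no single node in the tree dominates exactly the given words.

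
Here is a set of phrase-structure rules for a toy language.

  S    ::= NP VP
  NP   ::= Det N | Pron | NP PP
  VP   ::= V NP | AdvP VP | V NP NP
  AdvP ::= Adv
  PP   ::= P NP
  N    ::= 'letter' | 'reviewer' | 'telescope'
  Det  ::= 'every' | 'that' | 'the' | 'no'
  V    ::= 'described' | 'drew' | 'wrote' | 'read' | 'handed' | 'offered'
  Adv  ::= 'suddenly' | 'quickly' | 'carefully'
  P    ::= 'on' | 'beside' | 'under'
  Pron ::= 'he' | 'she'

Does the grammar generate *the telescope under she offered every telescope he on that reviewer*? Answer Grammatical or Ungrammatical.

S
  NP
    NP
      Det: the
      N: telescope
    PP
      P: under
      NP
        Pron: she
  VP
    V: offered
    NP
      Det: every
      N: telescope
    NP
      NP
        Pron: he
      PP
        P: on
        NP
          Det: that
          N: reviewer
Every word is introduced by a lexical rule and the phrasal rules combine the resulting categories into a single S.

Grammatical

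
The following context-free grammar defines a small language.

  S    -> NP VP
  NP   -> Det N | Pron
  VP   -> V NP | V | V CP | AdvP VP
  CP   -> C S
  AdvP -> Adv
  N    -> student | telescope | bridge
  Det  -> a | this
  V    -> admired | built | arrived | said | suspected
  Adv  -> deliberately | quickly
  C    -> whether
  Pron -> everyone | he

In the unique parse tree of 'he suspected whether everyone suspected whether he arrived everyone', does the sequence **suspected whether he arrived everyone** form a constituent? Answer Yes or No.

Yes

[S [NP [Pron he]] [VP [V suspected] [CP [C whether] [S [NP [Pron everyone]] [VP [V suspected] [CP [C whether] [S [NP [Pron he]] [VP [V arrived] [NP [Pron everyone]]]]]]]]]]
The words 'suspected whether he arrived everyone' are exhaustively dominated by a single VP node (built by VP → V CP), so they form a constituent.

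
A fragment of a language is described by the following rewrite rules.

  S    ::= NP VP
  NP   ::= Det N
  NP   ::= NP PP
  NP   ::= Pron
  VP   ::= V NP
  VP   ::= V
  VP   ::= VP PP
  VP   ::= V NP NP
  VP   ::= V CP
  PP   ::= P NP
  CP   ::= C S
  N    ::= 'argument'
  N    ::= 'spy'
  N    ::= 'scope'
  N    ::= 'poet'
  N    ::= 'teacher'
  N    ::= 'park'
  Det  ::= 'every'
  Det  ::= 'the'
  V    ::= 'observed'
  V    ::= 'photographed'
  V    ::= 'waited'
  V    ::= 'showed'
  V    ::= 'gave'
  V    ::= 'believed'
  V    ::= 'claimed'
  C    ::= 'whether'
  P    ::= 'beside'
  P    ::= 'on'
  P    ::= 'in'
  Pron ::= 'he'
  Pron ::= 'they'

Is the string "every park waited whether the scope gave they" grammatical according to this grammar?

[S [NP [Det every] [N park]] [VP [V waited] [CP [C whether] [S [NP [Det the] [N scope]] [VP [V gave] [NP [Pron they]]]]]]]
The bracketing above is licensed at every node by one of the given productions, with S at the root.

Grammatical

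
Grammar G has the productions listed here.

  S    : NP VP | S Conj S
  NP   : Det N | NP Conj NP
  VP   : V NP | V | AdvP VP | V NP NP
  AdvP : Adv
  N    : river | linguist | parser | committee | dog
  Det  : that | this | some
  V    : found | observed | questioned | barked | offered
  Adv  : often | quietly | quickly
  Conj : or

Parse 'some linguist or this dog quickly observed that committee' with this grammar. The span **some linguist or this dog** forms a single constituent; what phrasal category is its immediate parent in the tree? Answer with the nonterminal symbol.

S

[S [NP [NP [Det some] [N linguist]] [Conj or] [NP [Det this] [N dog]]] [VP [AdvP [Adv quickly]] [VP [V observed] [NP [Det that] [N committee]]]]]
The span 'some linguist or this dog' is the NP node built by NP → NP Conj NP.
Its mother is the S built by S → NP VP.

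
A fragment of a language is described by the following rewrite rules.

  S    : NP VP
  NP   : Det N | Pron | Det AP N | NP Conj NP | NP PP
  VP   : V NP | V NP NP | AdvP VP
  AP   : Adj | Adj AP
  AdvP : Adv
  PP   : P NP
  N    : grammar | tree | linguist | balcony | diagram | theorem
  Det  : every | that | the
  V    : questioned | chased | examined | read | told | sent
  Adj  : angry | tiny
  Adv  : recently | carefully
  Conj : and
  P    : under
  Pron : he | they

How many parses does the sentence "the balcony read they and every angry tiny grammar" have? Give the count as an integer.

1

[S [NP [Det the] [N balcony]] [VP [V read] [NP [NP [Pron they]] [Conj and] [NP [Det every] [AP [Adj angry] [AP [Adj tiny]]] [N grammar]]]]]
No rule offers an alternative attachment or grouping for any span, so this is the only derivation.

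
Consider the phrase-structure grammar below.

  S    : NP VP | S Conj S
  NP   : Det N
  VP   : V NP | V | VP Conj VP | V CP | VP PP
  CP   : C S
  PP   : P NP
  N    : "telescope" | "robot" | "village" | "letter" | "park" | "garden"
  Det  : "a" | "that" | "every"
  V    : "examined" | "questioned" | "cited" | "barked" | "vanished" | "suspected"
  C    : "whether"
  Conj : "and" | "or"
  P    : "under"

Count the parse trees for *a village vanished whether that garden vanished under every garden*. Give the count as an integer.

The two bracketings:
[S [NP [Det a] [N village]] [VP [V vanished] [CP [C whether] [S [NP [Det that] [N garden]] [VP [VP [V vanished]] [PP [P under] [NP [Det every] [N garden]]]]]]]]
[S [NP [Det a] [N village]] [VP [VP [V vanished] [CP [C whether] [S [NP [Det that] [N garden]] [VP [V vanished]]]]] [PP [P under] [NP [Det every] [N garden]]]]]
The trees differ in how a recursive rule is bracketed over the same span.

2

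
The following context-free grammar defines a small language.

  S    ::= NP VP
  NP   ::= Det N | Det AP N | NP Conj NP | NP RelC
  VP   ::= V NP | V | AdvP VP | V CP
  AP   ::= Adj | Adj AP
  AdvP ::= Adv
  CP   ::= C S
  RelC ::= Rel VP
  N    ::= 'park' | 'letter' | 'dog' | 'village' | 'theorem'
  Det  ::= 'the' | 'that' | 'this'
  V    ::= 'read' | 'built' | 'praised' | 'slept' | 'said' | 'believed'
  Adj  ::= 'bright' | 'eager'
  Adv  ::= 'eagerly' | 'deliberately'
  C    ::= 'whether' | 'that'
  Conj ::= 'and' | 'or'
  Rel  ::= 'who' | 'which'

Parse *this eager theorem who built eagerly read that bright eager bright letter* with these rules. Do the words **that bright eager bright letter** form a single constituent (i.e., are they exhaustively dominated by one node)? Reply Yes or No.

Yes

[S [NP [NP [Det this] [AP [Adj eager]] [N theorem]] [RelC [Rel who] [VP [V built]]]] [VP [AdvP [Adv eagerly]] [VP [V read] [NP [Det that] [AP [Adj bright] [AP [Adj eager] [AP [Adj bright]]]] [N letter]]]]]
The words 'that bright eager bright letter' are exhaustively dominated by a single NP node (built by NP → Det AP N), so they form a constituent.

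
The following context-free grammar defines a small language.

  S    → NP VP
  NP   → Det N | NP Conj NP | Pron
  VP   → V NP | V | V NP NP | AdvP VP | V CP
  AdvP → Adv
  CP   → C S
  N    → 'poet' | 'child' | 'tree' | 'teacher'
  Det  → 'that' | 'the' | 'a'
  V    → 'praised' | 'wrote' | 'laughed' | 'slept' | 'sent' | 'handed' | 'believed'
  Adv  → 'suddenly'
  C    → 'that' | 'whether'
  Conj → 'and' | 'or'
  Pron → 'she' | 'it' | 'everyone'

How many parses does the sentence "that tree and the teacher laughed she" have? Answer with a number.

1

[S [NP [NP [Det that] [N tree]] [Conj and] [NP [Det the] [N teacher]]] [VP [V laughed] [NP [Pron she]]]]
No rule offers an alternative attachment or grouping for any span, so this is the only derivation.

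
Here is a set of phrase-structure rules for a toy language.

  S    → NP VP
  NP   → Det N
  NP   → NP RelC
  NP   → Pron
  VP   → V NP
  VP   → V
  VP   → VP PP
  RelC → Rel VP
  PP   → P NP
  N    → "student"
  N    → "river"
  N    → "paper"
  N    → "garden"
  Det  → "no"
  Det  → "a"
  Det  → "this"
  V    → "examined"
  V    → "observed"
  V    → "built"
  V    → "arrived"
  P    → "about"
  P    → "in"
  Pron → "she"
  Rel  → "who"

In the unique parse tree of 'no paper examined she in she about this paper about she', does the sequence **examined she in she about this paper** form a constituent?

[S [NP [Det no] [N paper]] [VP [VP [VP [VP [V examined] [NP [Pron she]]] [PP [P in] [NP [Pron she]]]] [PP [P about] [NP [Det this] [N paper]]]] [PP [P about] [NP [Pron she]]]]]
The words 'examined she in she about this paper' are exhaustively dominated by a single VP node (built by VP → VP PP), so they form a constituent.

Yes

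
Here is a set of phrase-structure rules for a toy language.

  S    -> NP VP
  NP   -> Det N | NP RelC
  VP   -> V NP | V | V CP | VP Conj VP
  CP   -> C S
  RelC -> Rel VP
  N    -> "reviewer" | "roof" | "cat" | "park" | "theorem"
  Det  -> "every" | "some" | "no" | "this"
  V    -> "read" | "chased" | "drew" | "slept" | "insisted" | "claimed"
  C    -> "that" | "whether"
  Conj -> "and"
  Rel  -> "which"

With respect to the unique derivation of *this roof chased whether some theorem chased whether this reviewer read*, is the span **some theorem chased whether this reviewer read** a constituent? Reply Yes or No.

[S [NP [Det this] [N roof]] [VP [V chased] [CP [C whether] [S [NP [Det some] [N theorem]] [VP [V chased] [CP [C whether] [S [NP [Det this] [N reviewer]] [VP [V read]]]]]]]]]
The words 'some theorem chased whether this reviewer read' are exhaustively dominated by a single S node (built by S → NP VP), so they form a constituent.

Yes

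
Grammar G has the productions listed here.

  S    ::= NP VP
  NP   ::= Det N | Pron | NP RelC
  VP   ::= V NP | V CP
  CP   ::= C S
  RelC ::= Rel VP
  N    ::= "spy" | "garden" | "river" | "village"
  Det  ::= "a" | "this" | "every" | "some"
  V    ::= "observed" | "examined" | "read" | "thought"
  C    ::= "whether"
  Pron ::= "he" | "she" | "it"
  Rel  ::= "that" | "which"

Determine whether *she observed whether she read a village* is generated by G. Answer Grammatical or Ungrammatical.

[S [NP [Pron she]] [VP [V observed] [CP [C whether] [S [NP [Pron she]] [VP [V read] [NP [Det a] [N village]]]]]]]
Each bracket corresponds to one application of a listed rule, so the string is derivable from S.

Grammatical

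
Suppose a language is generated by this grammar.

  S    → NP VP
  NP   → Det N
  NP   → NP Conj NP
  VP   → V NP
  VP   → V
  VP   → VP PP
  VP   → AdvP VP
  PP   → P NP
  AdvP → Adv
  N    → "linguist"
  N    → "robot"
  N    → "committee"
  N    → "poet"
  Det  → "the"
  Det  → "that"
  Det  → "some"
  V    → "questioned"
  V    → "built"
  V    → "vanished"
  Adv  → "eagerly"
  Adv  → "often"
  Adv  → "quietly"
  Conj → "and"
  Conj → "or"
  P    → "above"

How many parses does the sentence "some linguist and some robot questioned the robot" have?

1

[S [NP [NP [Det some] [N linguist]] [Conj and] [NP [Det some] [N robot]]] [VP [V questioned] [NP [Det the] [N robot]]]]
No rule offers an alternative attachment or grouping for any span, so this is the only derivation.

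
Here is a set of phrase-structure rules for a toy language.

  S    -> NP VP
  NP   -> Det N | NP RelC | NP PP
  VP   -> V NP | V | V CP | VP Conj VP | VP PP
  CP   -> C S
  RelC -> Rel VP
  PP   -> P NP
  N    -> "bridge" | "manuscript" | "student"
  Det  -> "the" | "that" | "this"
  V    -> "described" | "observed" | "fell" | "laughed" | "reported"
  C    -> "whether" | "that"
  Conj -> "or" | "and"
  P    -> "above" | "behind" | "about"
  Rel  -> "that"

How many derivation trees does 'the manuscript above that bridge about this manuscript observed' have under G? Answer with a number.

The two bracketings:
[S [NP [NP [Det the] [N manuscript]] [PP [P above] [NP [NP [Det that] [N bridge]] [PP [P about] [NP [Det this] [N manuscript]]]]]] [VP [V observed]]]
[S [NP [NP [NP [Det the] [N manuscript]] [PP [P above] [NP [Det that] [N bridge]]]] [PP [P about] [NP [Det this] [N manuscript]]]] [VP [V observed]]]
The trees differ in how a recursive rule is bracketed over the same span.

2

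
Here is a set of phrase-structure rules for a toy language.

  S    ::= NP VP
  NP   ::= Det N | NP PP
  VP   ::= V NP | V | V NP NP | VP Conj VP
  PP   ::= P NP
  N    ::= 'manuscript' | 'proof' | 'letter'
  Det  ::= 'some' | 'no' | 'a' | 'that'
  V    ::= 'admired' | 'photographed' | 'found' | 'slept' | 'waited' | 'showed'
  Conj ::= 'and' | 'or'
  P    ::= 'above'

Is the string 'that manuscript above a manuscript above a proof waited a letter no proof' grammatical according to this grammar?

Grammatical

S
  NP
    NP
      Det: that
      N: manuscript
    PP
      P: above
      NP
        NP
          Det: a
          N: manuscript
        PP
          P: above
          NP
            Det: a
            N: proof
  VP
    V: waited
    NP
      Det: a
      N: letter
    NP
      Det: no
      N: proof
The bracketing above is licensed at every node by one of the given productions, with S at the root.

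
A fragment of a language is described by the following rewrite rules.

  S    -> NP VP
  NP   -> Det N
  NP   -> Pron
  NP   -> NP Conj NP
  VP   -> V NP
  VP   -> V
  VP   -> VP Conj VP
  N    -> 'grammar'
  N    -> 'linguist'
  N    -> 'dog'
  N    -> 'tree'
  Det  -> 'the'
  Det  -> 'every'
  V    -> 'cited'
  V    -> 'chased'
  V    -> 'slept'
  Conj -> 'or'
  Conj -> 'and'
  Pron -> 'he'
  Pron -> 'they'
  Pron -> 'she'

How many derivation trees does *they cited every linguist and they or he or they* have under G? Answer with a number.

Two of the 5 distinct bracketings:
[S [NP [Pron they]] [VP [V cited] [NP [NP [Det every] [N linguist]] [Conj and] [NP [NP [Pron they]] [Conj or] [NP [NP [Pron he]] [Conj or] [NP [Pron they]]]]]]]
[S [NP [Pron they]] [VP [V cited] [NP [NP [Det every] [N linguist]] [Conj and] [NP [NP [NP [Pron they]] [Conj or] [NP [Pron he]]] [Conj or] [NP [Pron they]]]]]]
The trees differ in how a recursive rule is bracketed over the same span.

5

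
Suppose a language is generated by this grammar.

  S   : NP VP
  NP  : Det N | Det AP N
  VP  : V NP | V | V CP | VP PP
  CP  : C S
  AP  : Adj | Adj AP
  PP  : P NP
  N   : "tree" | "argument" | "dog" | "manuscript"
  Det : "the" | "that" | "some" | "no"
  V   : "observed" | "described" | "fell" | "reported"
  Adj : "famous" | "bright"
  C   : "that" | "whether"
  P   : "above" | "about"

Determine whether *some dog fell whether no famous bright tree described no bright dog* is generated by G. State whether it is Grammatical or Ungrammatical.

Grammatical

[S [NP [Det some] [N dog]] [VP [V fell] [CP [C whether] [S [NP [Det no] [AP [Adj famous] [AP [Adj bright]]] [N tree]] [VP [V described] [NP [Det no] [AP [Adj bright]] [N dog]]]]]]]
Every word is introduced by a lexical rule and the phrasal rules combine the resulting categories into a single S.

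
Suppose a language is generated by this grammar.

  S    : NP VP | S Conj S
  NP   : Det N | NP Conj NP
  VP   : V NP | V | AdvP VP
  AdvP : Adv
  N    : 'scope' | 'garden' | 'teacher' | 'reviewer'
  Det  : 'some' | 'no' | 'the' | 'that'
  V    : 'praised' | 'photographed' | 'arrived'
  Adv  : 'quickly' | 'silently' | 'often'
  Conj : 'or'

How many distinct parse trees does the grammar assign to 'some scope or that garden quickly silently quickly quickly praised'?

1

[S [NP [NP [Det some] [N scope]] [Conj or] [NP [Det that] [N garden]]] [VP [AdvP [Adv quickly]] [VP [AdvP [Adv silently]] [VP [AdvP [Adv quickly]] [VP [AdvP [Adv quickly]] [VP [V praised]]]]]]]
No rule offers an alternative attachment or grouping for any span, so this is the only derivation.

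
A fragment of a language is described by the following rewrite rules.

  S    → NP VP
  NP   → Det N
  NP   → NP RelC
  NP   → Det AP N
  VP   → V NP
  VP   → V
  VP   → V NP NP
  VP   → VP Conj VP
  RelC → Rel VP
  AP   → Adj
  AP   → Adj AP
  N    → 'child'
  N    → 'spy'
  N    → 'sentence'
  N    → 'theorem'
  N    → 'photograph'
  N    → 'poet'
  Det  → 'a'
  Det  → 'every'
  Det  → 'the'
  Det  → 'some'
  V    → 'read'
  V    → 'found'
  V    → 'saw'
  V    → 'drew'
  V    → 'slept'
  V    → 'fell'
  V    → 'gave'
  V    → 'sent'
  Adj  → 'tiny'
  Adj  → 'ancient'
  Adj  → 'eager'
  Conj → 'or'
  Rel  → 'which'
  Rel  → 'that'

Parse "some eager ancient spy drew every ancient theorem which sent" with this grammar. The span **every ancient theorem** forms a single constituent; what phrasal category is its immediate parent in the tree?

[S [NP [Det some] [AP [Adj eager] [AP [Adj ancient]]] [N spy]] [VP [V drew] [NP [NP [Det every] [AP [Adj ancient]] [N theorem]] [RelC [Rel which] [VP [V sent]]]]]]
The span 'every ancient theorem' is the NP node built by NP → Det AP N.
Its mother is the NP built by NP → NP RelC.

NP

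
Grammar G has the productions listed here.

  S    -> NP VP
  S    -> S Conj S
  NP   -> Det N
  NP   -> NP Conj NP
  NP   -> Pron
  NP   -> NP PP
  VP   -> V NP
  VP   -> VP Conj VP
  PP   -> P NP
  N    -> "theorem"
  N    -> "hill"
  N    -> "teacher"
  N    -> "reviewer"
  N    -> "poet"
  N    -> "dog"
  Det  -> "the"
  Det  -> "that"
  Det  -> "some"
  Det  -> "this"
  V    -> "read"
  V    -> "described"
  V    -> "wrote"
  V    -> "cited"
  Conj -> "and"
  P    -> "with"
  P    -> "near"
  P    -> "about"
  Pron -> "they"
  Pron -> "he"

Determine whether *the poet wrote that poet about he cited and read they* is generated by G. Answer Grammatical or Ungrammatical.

A V word can never sit immediately before a Conj word in any string this grammar generates, so the substring 'cited and' rules out a derivation.

Ungrammatical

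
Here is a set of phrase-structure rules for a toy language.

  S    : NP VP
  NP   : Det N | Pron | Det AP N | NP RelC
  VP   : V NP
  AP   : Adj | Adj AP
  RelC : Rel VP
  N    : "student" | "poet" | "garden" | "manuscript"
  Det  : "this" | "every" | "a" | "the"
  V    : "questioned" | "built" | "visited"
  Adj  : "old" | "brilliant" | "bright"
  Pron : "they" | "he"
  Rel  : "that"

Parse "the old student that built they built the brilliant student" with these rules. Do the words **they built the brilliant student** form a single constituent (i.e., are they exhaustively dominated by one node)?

No

[S [NP [NP [Det the] [AP [Adj old]] [N student]] [RelC [Rel that] [VP [V built] [NP [Pron they]]]]] [VP [V built] [NP [Det the] [AP [Adj brilliant]] [N student]]]]
The smallest constituent containing 'they built the brilliant student' is the S spanning 'the old student that built they built the brilliant student'; no single node in the tree dominates exactly the given words.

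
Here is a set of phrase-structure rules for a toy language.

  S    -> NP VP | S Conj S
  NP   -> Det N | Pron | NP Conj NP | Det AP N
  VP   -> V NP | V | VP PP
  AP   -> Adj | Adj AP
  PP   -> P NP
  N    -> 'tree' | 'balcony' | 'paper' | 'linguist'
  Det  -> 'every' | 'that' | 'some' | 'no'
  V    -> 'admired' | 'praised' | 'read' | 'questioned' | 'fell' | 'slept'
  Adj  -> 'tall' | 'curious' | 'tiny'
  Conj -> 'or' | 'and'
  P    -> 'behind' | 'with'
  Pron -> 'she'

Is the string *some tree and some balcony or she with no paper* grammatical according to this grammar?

Ungrammatical

For S → NP VP, every NP-prefix leaves a non-VP remainder: after 'some tree' the remainder is not a VP; after 'some tree and some balcony' the remainder is not a VP; after 'some tree and some balcony or she' the remainder is not a VP. The alternative S rule S → S Conj S likewise has no satisfying split.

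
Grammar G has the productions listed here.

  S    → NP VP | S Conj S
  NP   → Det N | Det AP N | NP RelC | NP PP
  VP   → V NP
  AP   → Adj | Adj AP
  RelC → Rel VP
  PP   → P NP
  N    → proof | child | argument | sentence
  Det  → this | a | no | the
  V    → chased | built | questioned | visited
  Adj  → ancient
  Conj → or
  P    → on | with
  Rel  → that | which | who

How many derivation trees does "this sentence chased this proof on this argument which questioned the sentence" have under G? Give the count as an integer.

2

The two bracketings:
[S [NP [Det this] [N sentence]] [VP [V chased] [NP [NP [NP [Det this] [N proof]] [PP [P on] [NP [Det this] [N argument]]]] [RelC [Rel which] [VP [V questioned] [NP [Det the] [N sentence]]]]]]]
[S [NP [Det this] [N sentence]] [VP [V chased] [NP [NP [Det this] [N proof]] [PP [P on] [NP [NP [Det this] [N argument]] [RelC [Rel which] [VP [V questioned] [NP [Det the] [N sentence]]]]]]]]]
The trees differ in how a recursive rule is bracketed over the same span.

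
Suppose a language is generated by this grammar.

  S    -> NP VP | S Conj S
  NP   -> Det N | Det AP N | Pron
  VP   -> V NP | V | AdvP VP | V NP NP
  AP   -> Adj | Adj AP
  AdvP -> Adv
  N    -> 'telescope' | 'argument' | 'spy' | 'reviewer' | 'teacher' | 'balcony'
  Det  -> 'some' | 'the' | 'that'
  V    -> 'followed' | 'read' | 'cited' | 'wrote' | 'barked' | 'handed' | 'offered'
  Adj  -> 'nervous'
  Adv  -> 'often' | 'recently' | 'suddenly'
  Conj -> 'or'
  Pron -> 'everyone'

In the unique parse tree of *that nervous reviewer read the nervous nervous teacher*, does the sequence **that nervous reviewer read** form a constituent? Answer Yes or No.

[S [NP [Det that] [AP [Adj nervous]] [N reviewer]] [VP [V read] [NP [Det the] [AP [Adj nervous] [AP [Adj nervous]]] [N teacher]]]]
The smallest constituent containing 'that nervous reviewer read' is the S spanning 'that nervous reviewer read the nervous nervous teacher'; no single node in the tree dominates exactly the given words.

No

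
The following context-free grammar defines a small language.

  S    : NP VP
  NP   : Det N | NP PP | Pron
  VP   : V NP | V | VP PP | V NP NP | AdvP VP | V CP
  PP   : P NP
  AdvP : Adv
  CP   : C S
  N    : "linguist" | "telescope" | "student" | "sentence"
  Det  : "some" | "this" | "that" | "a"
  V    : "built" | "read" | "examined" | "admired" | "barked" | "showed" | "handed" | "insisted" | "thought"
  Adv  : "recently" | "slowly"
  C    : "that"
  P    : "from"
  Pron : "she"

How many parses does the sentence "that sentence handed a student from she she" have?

[S [NP [Det that] [N sentence]] [VP [V handed] [NP [NP [Det a] [N student]] [PP [P from] [NP [Pron she]]]] [NP [Pron she]]]]
No rule offers an alternative attachment or grouping for any span, so this is the only derivation.

1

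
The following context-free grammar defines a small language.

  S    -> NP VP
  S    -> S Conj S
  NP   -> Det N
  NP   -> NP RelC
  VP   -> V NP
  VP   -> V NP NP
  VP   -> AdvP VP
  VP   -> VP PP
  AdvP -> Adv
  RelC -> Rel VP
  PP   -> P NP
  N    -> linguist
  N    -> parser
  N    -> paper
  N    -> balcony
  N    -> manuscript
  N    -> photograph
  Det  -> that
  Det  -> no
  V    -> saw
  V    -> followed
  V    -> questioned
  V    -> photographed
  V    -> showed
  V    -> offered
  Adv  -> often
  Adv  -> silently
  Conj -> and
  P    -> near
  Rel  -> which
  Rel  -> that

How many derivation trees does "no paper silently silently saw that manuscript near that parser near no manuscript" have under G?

Two of the 6 distinct bracketings:
[S [NP [Det no] [N paper]] [VP [AdvP [Adv silently]] [VP [AdvP [Adv silently]] [VP [VP [VP [V saw] [NP [Det that] [N manuscript]]] [PP [P near] [NP [Det that] [N parser]]]] [PP [P near] [NP [Det no] [N manuscript]]]]]]]
[S [NP [Det no] [N paper]] [VP [AdvP [Adv silently]] [VP [VP [AdvP [Adv silently]] [VP [VP [V saw] [NP [Det that] [N manuscript]]] [PP [P near] [NP [Det that] [N parser]]]]] [PP [P near] [NP [Det no] [N manuscript]]]]]]
The trees differ in how a recursive rule is bracketed over the same span.

6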